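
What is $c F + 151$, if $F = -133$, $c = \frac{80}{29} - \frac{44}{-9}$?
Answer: $- \frac{226057}{261} \approx -866.12$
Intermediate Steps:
$c = \frac{1996}{261}$ ($c = 80 \cdot \frac{1}{29} - - \frac{44}{9} = \frac{80}{29} + \frac{44}{9} = \frac{1996}{261} \approx 7.6475$)
$c F + 151 = \frac{1996}{261} \left(-133\right) + 151 = - \frac{265468}{261} + 151 = - \frac{226057}{261}$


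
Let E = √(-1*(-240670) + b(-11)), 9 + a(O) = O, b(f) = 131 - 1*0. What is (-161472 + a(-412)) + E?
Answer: -161893 + √240801 ≈ -1.6140e+5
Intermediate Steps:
b(f) = 131 (b(f) = 131 + 0 = 131)
a(O) = -9 + O
E = √240801 (E = √(-1*(-240670) + 131) = √(240670 + 131) = √240801 ≈ 490.71)
(-161472 + a(-412)) + E = (-161472 + (-9 - 412)) + √240801 = (-161472 - 421) + √240801 = -161893 + √240801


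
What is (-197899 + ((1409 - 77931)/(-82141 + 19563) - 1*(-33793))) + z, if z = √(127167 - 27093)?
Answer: -5134674373/31289 + √100074 ≈ -1.6379e+5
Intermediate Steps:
z = √100074 ≈ 316.34
(-197899 + ((1409 - 77931)/(-82141 + 19563) - 1*(-33793))) + z = (-197899 + ((1409 - 77931)/(-82141 + 19563) - 1*(-33793))) + √100074 = (-197899 + (-76522/(-62578) + 33793)) + √100074 = (-197899 + (-76522*(-1/62578) + 33793)) + √100074 = (-197899 + (38261/31289 + 33793)) + √100074 = (-197899 + 1057387438/31289) + √100074 = -5134674373/31289 + √100074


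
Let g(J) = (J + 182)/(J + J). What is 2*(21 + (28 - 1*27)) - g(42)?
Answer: 124/3 ≈ 41.333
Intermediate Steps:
g(J) = (182 + J)/(2*J) (g(J) = (182 + J)/((2*J)) = (182 + J)*(1/(2*J)) = (182 + J)/(2*J))
2*(21 + (28 - 1*27)) - g(42) = 2*(21 + (28 - 1*27)) - (182 + 42)/(2*42) = 2*(21 + (28 - 27)) - 224/(2*42) = 2*(21 + 1) - 1*8/3 = 2*22 - 8/3 = 44 - 8/3 = 124/3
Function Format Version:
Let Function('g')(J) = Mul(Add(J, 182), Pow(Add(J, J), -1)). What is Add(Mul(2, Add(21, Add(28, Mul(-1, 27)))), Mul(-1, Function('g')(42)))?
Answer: Rational(124, 3) ≈ 41.333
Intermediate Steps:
Function('g')(J) = Mul(Rational(1, 2), Pow(J, -1), Add(182, J)) (Function('g')(J) = Mul(Add(182, J), Pow(Mul(2, J), -1)) = Mul(Add(182, J), Mul(Rational(1, 2), Pow(J, -1))) = Mul(Rational(1, 2), Pow(J, -1), Add(182, J)))
Add(Mul(2, Add(21, Add(28, Mul(-1, 27)))), Mul(-1, Function('g')(42))) = Add(Mul(2, Add(21, Add(28, Mul(-1, 27)))), Mul(-1, Mul(Rational(1, 2), Pow(42, -1), Add(182, 42)))) = Add(Mul(2, Add(21, Add(28, -27))), Mul(-1, Mul(Rational(1, 2), Rational(1, 42), 224))) = Add(Mul(2, Add(21, 1)), Mul(-1, Rational(8, 3))) = Add(Mul(2, 22), Rational(-8, 3)) = Add(44, Rational(-8, 3)) = Rational(124, 3)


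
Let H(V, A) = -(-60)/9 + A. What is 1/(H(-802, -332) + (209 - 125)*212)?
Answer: 3/52448 ≈ 5.7200e-5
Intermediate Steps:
H(V, A) = 20/3 + A (H(V, A) = -(-60)/9 + A = -10*(-⅔) + A = 20/3 + A)
1/(H(-802, -332) + (209 - 125)*212) = 1/((20/3 - 332) + (209 - 125)*212) = 1/(-976/3 + 84*212) = 1/(-976/3 + 17808) = 1/(52448/3) = 3/52448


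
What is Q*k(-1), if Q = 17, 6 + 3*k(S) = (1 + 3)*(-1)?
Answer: -170/3 ≈ -56.667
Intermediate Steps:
k(S) = -10/3 (k(S) = -2 + ((1 + 3)*(-1))/3 = -2 + (4*(-1))/3 = -2 + (⅓)*(-4) = -2 - 4/3 = -10/3)
Q*k(-1) = 17*(-10/3) = -170/3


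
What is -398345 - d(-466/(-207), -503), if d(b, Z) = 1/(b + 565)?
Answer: -46774068452/117421 ≈ -3.9835e+5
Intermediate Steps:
d(b, Z) = 1/(565 + b)
-398345 - d(-466/(-207), -503) = -398345 - 1/(565 - 466/(-207)) = -398345 - 1/(565 - 466*(-1/207)) = -398345 - 1/(565 + 466/207) = -398345 - 1/117421/207 = -398345 - 1*207/117421 = -398345 - 207/117421 = -46774068452/117421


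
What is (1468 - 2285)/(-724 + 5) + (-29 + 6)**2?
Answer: 381168/719 ≈ 530.14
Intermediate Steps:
(1468 - 2285)/(-724 + 5) + (-29 + 6)**2 = -817/(-719) + (-23)**2 = -817*(-1/719) + 529 = 817/719 + 529 = 381168/719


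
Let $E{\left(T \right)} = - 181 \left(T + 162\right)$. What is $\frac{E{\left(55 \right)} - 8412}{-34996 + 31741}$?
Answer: $\frac{47689}{3255} \approx 14.651$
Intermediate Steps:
$E{\left(T \right)} = -29322 - 181 T$ ($E{\left(T \right)} = - 181 \left(162 + T\right) = -29322 - 181 T$)
$\frac{E{\left(55 \right)} - 8412}{-34996 + 31741} = \frac{\left(-29322 - 9955\right) - 8412}{-34996 + 31741} = \frac{\left(-29322 - 9955\right) - 8412}{-3255} = \left(-39277 - 8412\right) \left(- \frac{1}{3255}\right) = \left(-47689\right) \left(- \frac{1}{3255}\right) = \frac{47689}{3255}$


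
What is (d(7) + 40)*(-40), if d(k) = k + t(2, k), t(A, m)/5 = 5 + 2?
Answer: -3280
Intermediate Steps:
t(A, m) = 35 (t(A, m) = 5*(5 + 2) = 5*7 = 35)
d(k) = 35 + k (d(k) = k + 35 = 35 + k)
(d(7) + 40)*(-40) = ((35 + 7) + 40)*(-40) = (42 + 40)*(-40) = 82*(-40) = -3280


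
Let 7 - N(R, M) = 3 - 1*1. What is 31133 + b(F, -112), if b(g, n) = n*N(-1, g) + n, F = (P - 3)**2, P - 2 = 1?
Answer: 30461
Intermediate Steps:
P = 3 (P = 2 + 1 = 3)
F = 0 (F = (3 - 3)**2 = 0**2 = 0)
N(R, M) = 5 (N(R, M) = 7 - (3 - 1*1) = 7 - (3 - 1) = 7 - 1*2 = 7 - 2 = 5)
b(g, n) = 6*n (b(g, n) = n*5 + n = 5*n + n = 6*n)
31133 + b(F, -112) = 31133 + 6*(-112) = 31133 - 672 = 30461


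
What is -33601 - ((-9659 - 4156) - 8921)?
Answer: -10865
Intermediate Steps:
-33601 - ((-9659 - 4156) - 8921) = -33601 - (-13815 - 8921) = -33601 - 1*(-22736) = -33601 + 22736 = -10865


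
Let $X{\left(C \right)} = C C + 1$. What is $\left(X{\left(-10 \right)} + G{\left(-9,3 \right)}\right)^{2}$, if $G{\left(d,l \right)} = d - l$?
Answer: $7921$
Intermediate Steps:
$X{\left(C \right)} = 1 + C^{2}$ ($X{\left(C \right)} = C^{2} + 1 = 1 + C^{2}$)
$\left(X{\left(-10 \right)} + G{\left(-9,3 \right)}\right)^{2} = \left(\left(1 + \left(-10\right)^{2}\right) - 12\right)^{2} = \left(\left(1 + 100\right) - 12\right)^{2} = \left(101 - 12\right)^{2} = 89^{2} = 7921$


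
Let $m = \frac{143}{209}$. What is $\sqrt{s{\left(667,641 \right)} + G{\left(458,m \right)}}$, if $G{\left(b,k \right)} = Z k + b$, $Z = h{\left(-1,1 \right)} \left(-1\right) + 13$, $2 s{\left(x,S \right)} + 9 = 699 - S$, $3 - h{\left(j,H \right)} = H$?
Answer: $\frac{3 \sqrt{78622}}{38} \approx 22.137$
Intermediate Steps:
$h{\left(j,H \right)} = 3 - H$
$s{\left(x,S \right)} = 345 - \frac{S}{2}$ ($s{\left(x,S \right)} = - \frac{9}{2} + \frac{699 - S}{2} = - \frac{9}{2} - \left(- \frac{699}{2} + \frac{S}{2}\right) = 345 - \frac{S}{2}$)
$Z = 11$ ($Z = \left(3 - 1\right) \left(-1\right) + 13 = 2 \left(-1\right) + 13 = -2 + 13 = 11$)
$m = \frac{13}{19}$ ($m = 143 \cdot \frac{1}{209} = \frac{13}{19} \approx 0.68421$)
$G{\left(b,k \right)} = b + 11 k$ ($G{\left(b,k \right)} = 11 k + b = b + 11 k$)
$\sqrt{s{\left(667,641 \right)} + G{\left(458,m \right)}} = \sqrt{\left(345 - \frac{641}{2}\right) + \left(458 + 11 \cdot \frac{13}{19}\right)} = \sqrt{\left(345 - \frac{641}{2}\right) + \left(458 + \frac{143}{19}\right)} = \sqrt{\frac{49}{2} + \frac{8845}{19}} = \sqrt{\frac{18621}{38}} = \frac{3 \sqrt{78622}}{38}$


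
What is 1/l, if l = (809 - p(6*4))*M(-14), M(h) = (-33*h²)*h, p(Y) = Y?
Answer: 1/71083320 ≈ 1.4068e-8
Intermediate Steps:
M(h) = -33*h³
l = 71083320 (l = (809 - 6*4)*(-33*(-14)³) = (809 - 1*24)*(-33*(-2744)) = (809 - 24)*90552 = 785*90552 = 71083320)
1/l = 1/71083320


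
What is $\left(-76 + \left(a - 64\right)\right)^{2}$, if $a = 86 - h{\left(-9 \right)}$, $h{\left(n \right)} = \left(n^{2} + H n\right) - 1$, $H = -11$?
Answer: $54289$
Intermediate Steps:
$h{\left(n \right)} = -1 + n^{2} - 11 n$ ($h{\left(n \right)} = \left(n^{2} - 11 n\right) - 1 = -1 + n^{2} - 11 n$)
$a = -93$ ($a = 86 - \left(-1 + \left(-9\right)^{2} - -99\right) = 86 - \left(-1 + 81 + 99\right) = 86 - 179 = -93$)
$\left(-76 + \left(a - 64\right)\right)^{2} = \left(-76 - 157\right)^{2} = \left(-233\right)^{2} = 54289$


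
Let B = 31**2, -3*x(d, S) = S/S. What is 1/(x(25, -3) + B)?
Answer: 3/2882 ≈ 0.0010409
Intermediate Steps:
x(d, S) = -1/3 (x(d, S) = -S/(3*S) = -1/3*1 = -1/3)
B = 961
1/(x(25, -3) + B) = 1/(-1/3 + 961) = 1/(2882/3) = 3/2882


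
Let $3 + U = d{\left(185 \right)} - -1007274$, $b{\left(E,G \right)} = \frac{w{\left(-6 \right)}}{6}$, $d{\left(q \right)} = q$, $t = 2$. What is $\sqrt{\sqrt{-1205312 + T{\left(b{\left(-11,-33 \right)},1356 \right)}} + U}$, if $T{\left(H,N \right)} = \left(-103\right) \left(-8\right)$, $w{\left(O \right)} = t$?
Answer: $\sqrt{1007456 + 6 i \sqrt{33458}} \approx 1003.7 + 0.547 i$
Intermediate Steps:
$w{\left(O \right)} = 2$
$b{\left(E,G \right)} = \frac{1}{3}$ ($b{\left(E,G \right)} = \frac{2}{6} = 2 \cdot \frac{1}{6} = \frac{1}{3}$)
$T{\left(H,N \right)} = 824$
$U = 1007456$ ($U = -3 + \left(185 - -1007274\right) = -3 + \left(185 + 1007274\right) = -3 + 1007459 = 1007456$)
$\sqrt{\sqrt{-1205312 + T{\left(b{\left(-11,-33 \right)},1356 \right)}} + U} = \sqrt{\sqrt{-1205312 + 824} + 1007456} = \sqrt{\sqrt{-1204488} + 1007456} = \sqrt{6 i \sqrt{33458} + 1007456} = \sqrt{1007456 + 6 i \sqrt{33458}}$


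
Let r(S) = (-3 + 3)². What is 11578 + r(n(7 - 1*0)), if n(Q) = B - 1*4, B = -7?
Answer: 11578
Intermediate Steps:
n(Q) = -11 (n(Q) = -7 - 1*4 = -7 - 4 = -11)
r(S) = 0 (r(S) = 0² = 0)
11578 + r(n(7 - 1*0)) = 11578 + 0 = 11578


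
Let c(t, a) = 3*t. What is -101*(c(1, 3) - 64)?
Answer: 6161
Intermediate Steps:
-101*(c(1, 3) - 64) = -101*(3*1 - 64) = -101*(3 - 64) = -101*(-61) = 6161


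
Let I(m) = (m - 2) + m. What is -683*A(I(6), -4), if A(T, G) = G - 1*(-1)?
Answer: 2049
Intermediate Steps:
I(m) = -2 + 2*m (I(m) = (-2 + m) + m = -2 + 2*m)
A(T, G) = 1 + G (A(T, G) = G + 1 = 1 + G)
-683*A(I(6), -4) = -683*(1 - 4) = -683*(-3) = 2049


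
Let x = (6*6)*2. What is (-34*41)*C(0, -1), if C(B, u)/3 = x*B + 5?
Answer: -20910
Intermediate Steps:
x = 72 (x = 36*2 = 72)
C(B, u) = 15 + 216*B (C(B, u) = 3*(72*B + 5) = 3*(5 + 72*B) = 15 + 216*B)
(-34*41)*C(0, -1) = (-34*41)*(15 + 216*0) = -1394*(15 + 0) = -1394*15 = -20910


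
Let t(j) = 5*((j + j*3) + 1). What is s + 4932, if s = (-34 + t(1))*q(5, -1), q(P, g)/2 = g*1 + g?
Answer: 4968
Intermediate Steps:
t(j) = 5 + 20*j (t(j) = 5*((j + 3*j) + 1) = 5*(4*j + 1) = 5*(1 + 4*j) = 5 + 20*j)
q(P, g) = 4*g (q(P, g) = 2*(g*1 + g) = 2*(g + g) = 2*(2*g) = 4*g)
s = 36 (s = (-34 + (5 + 20*1))*(4*(-1)) = (-34 + (5 + 20))*(-4) = (-34 + 25)*(-4) = -9*(-4) = 36)
s + 4932 = 36 + 4932 = 4968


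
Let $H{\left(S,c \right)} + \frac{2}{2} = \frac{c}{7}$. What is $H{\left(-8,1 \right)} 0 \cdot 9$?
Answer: $0$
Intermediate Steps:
$H{\left(S,c \right)} = -1 + \frac{c}{7}$
$H{\left(-8,1 \right)} 0 \cdot 9 = \left(-1 + \frac{1}{7} \cdot 1\right) 0 \cdot 9 = \left(-1 + \frac{1}{7}\right) 0 = \left(- \frac{6}{7}\right) 0 = 0$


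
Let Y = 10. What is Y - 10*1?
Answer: 0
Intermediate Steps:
Y - 10*1 = 10 - 10*1 = 10 - 10 = 0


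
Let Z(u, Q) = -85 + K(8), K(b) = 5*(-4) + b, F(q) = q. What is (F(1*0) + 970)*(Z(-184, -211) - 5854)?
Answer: -5772470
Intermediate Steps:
K(b) = -20 + b
Z(u, Q) = -97 (Z(u, Q) = -85 + (-20 + 8) = -85 - 12 = -97)
(F(1*0) + 970)*(Z(-184, -211) - 5854) = (1*0 + 970)*(-97 - 5854) = (0 + 970)*(-5951) = 970*(-5951) = -5772470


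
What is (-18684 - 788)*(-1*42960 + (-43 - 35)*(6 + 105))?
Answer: 1005105696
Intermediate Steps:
(-18684 - 788)*(-1*42960 + (-43 - 35)*(6 + 105)) = -19472*(-42960 - 78*111) = -19472*(-42960 - 8658) = -19472*(-51618) = 1005105696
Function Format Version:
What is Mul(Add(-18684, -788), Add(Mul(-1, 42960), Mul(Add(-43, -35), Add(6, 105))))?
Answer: 1005105696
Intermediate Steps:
Mul(Add(-18684, -788), Add(Mul(-1, 42960), Mul(Add(-43, -35), Add(6, 105)))) = Mul(-19472, Add(-42960, Mul(-78, 111))) = Mul(-19472, Add(-42960, -8658)) = Mul(-19472, -51618) = 1005105696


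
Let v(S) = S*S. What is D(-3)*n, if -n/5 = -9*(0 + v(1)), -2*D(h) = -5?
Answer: 225/2 ≈ 112.50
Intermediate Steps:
v(S) = S²
D(h) = 5/2 (D(h) = -½*(-5) = 5/2)
n = 45 (n = -(-45)*(0 + 1²) = -(-45)*(0 + 1) = -(-45) = -5*(-9) = 45)
D(-3)*n = (5/2)*45 = 225/2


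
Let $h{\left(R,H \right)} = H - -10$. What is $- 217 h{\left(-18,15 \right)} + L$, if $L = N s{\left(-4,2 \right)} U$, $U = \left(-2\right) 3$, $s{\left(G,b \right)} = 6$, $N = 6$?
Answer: $-5641$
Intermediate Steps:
$h{\left(R,H \right)} = 10 + H$ ($h{\left(R,H \right)} = H + 10 = 10 + H$)
$U = -6$
$L = -216$ ($L = 6 \cdot 6 \left(-6\right) = 36 \left(-6\right) = -216$)
$- 217 h{\left(-18,15 \right)} + L = - 217 \left(10 + 15\right) - 216 = \left(-217\right) 25 - 216 = -5425 - 216 = -5641$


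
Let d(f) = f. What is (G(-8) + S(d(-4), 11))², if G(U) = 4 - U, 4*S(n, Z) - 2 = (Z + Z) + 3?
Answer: 5625/16 ≈ 351.56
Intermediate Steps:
S(n, Z) = 5/4 + Z/2 (S(n, Z) = ½ + ((Z + Z) + 3)/4 = ½ + (2*Z + 3)/4 = ½ + (3 + 2*Z)/4 = ½ + (¾ + Z/2) = 5/4 + Z/2)
(G(-8) + S(d(-4), 11))² = ((4 - 1*(-8)) + (5/4 + (½)*11))² = ((4 + 8) + (5/4 + 11/2))² = (12 + 27/4)² = (75/4)² = 5625/16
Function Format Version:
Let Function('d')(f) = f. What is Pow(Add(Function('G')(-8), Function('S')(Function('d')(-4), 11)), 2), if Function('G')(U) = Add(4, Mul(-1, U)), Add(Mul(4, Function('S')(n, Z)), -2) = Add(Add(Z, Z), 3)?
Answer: Rational(5625, 16) ≈ 351.56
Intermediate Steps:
Function('S')(n, Z) = Add(Rational(5, 4), Mul(Rational(1, 2), Z)) (Function('S')(n, Z) = Add(Rational(1, 2), Mul(Rational(1, 4), Add(Add(Z, Z), 3))) = Add(Rational(1, 2), Mul(Rational(1, 4), Add(Mul(2, Z), 3))) = Add(Rational(1, 2), Mul(Rational(1, 4), Add(3, Mul(2, Z)))) = Add(Rational(1, 2), Add(Rational(3, 4), Mul(Rational(1, 2), Z))) = Add(Rational(5, 4), Mul(Rational(1, 2), Z)))
Pow(Add(Function('G')(-8), Function('S')(Function('d')(-4), 11)), 2) = Pow(Add(Add(4, Mul(-1, -8)), Add(Rational(5, 4), Mul(Rational(1, 2), 11))), 2) = Pow(Add(Add(4, 8), Add(Rational(5, 4), Rational(11, 2))), 2) = Pow(Add(12, Rational(27, 4)), 2) = Pow(Rational(75, 4), 2) = Rational(5625, 16)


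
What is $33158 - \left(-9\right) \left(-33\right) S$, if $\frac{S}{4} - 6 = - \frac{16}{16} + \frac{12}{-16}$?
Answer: $28109$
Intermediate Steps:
$S = 17$ ($S = 24 + 4 \left(- \frac{16}{16} + \frac{12}{-16}\right) = 24 + 4 \left(\left(-16\right) \frac{1}{16} + 12 \left(- \frac{1}{16}\right)\right) = 24 + 4 \left(-1 - \frac{3}{4}\right) = 24 + 4 \left(- \frac{7}{4}\right) = 24 - 7 = 17$)
$33158 - \left(-9\right) \left(-33\right) S = 33158 - \left(-9\right) \left(-33\right) 17 = 33158 - 297 \cdot 17 = 33158 - 5049 = 28109$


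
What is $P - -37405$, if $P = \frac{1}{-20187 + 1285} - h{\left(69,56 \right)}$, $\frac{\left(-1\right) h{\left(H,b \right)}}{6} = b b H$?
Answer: $\frac{25247571517}{18902} \approx 1.3357 \cdot 10^{6}$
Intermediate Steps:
$h{\left(H,b \right)} = - 6 H b^{2}$ ($h{\left(H,b \right)} = - 6 b b H = - 6 b^{2} H = - 6 H b^{2}$)
$P = \frac{24540542207}{18902}$ ($P = \frac{1}{-20187 + 1285} - \left(-6\right) 69 \cdot 56^{2} = \frac{1}{-18902} - \left(-6\right) 69 \cdot 3136 = - \frac{1}{18902} - -1298304 = - \frac{1}{18902} + 1298304 = \frac{24540542207}{18902} \approx 1.2983 \cdot 10^{6}$)
$P - -37405 = \frac{24540542207}{18902} - -37405 = \frac{24540542207}{18902} + 37405 = \frac{25247571517}{18902}$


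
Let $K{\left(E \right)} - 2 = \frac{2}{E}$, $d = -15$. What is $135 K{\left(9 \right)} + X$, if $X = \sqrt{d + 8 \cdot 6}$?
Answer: $300 + \sqrt{33} \approx 305.74$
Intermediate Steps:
$K{\left(E \right)} = 2 + \frac{2}{E}$
$X = \sqrt{33}$ ($X = \sqrt{-15 + 8 \cdot 6} = \sqrt{-15 + 48} = \sqrt{33} \approx 5.7446$)
$135 K{\left(9 \right)} + X = 135 \left(2 + \frac{2}{9}\right) + \sqrt{33} = 135 \cdot \frac{20}{9} + \sqrt{33} = 300 + \sqrt{33}$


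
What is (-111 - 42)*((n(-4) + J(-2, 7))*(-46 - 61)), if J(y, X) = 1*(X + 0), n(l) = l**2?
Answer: 376533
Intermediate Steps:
J(y, X) = X (J(y, X) = 1*X = X)
(-111 - 42)*((n(-4) + J(-2, 7))*(-46 - 61)) = (-111 - 42)*(((-4)**2 + 7)*(-46 - 61)) = -153*(16 + 7)*(-107) = -3519*(-107) = -153*(-2461) = 376533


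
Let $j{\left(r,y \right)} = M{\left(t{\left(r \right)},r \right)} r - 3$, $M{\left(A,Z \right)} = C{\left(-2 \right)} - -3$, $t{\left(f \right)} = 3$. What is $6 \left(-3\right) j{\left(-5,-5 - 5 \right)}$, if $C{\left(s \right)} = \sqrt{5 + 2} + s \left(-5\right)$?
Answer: $1224 + 90 \sqrt{7} \approx 1462.1$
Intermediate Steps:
$C{\left(s \right)} = \sqrt{7} - 5 s$
$M{\left(A,Z \right)} = 13 + \sqrt{7}$ ($M{\left(A,Z \right)} = \left(\sqrt{7} - -10\right) - -3 = \left(\sqrt{7} + 10\right) + 3 = \left(10 + \sqrt{7}\right) + 3 = 13 + \sqrt{7}$)
$j{\left(r,y \right)} = -3 + r \left(13 + \sqrt{7}\right)$ ($j{\left(r,y \right)} = \left(13 + \sqrt{7}\right) r - 3 = r \left(13 + \sqrt{7}\right) - 3 = -3 + r \left(13 + \sqrt{7}\right)$)
$6 \left(-3\right) j{\left(-5,-5 - 5 \right)} = 6 \left(-3\right) \left(-3 - 5 \left(13 + \sqrt{7}\right)\right) = - 18 \left(-3 - \left(65 + 5 \sqrt{7}\right)\right) = - 18 \left(-68 - 5 \sqrt{7}\right) = 1224 + 90 \sqrt{7}$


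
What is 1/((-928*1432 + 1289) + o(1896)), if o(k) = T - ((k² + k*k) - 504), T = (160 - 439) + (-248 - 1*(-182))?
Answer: -1/8517080 ≈ -1.1741e-7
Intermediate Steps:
T = -345 (T = -279 + (-248 + 182) = -279 - 66 = -345)
o(k) = 159 - 2*k² (o(k) = -345 - ((k² + k*k) - 504) = -345 - ((k² + k²) - 504) = -345 - (2*k² - 504) = -345 - (-504 + 2*k²) = -345 + (504 - 2*k²) = 159 - 2*k²)
1/((-928*1432 + 1289) + o(1896)) = 1/((-928*1432 + 1289) + (159 - 2*1896²)) = 1/((-1328896 + 1289) + (159 - 2*3594816)) = 1/(-1327607 + (159 - 7189632)) = 1/(-1327607 - 7189473) = 1/(-8517080) = -1/8517080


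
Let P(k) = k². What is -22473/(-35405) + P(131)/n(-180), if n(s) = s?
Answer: -120708013/1274580 ≈ -94.704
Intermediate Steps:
-22473/(-35405) + P(131)/n(-180) = -22473/(-35405) + 131²/(-180) = -22473*(-1/35405) + 17161*(-1/180) = 22473/35405 - 17161/180 = -120708013/1274580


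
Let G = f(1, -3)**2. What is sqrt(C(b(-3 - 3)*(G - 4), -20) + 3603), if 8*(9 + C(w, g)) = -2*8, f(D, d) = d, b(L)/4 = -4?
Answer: 2*sqrt(898) ≈ 59.933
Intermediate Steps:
b(L) = -16 (b(L) = 4*(-4) = -16)
G = 9 (G = (-3)**2 = 9)
C(w, g) = -11 (C(w, g) = -9 + (-2*8)/8 = -9 + (1/8)*(-16) = -9 - 2 = -11)
sqrt(C(b(-3 - 3)*(G - 4), -20) + 3603) = sqrt(-11 + 3603) = sqrt(3592) = 2*sqrt(898)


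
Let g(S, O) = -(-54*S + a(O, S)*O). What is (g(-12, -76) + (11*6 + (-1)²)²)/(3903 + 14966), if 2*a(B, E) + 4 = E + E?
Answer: 2777/18869 ≈ 0.14717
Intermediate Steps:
a(B, E) = -2 + E (a(B, E) = -2 + (E + E)/2 = -2 + (2*E)/2 = -2 + E)
g(S, O) = 54*S - O*(-2 + S) (g(S, O) = -(-54*S + (-2 + S)*O) = -(-54*S + O*(-2 + S)) = 54*S - O*(-2 + S))
(g(-12, -76) + (11*6 + (-1)²)²)/(3903 + 14966) = ((54*(-12) - 1*(-76)*(-2 - 12)) + (11*6 + (-1)²)²)/(3903 + 14966) = ((-648 - 1*(-76)*(-14)) + (66 + 1)²)/18869 = ((-648 - 1064) + 67²)*(1/18869) = (-1712 + 4489)*(1/18869) = 2777*(1/18869) = 2777/18869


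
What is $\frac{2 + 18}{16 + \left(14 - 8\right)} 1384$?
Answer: $\frac{13840}{11} \approx 1258.2$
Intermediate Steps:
$\frac{2 + 18}{16 + \left(14 - 8\right)} 1384 = \frac{20}{16 + \left(14 - 8\right)} 1384 = \frac{20}{16 + 6} \cdot 1384 = \frac{20}{22} \cdot 1384 = 20 \cdot \frac{1}{22} \cdot 1384 = \frac{10}{11} \cdot 1384 = \frac{13840}{11}$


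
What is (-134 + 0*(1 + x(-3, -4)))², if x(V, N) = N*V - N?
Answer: 17956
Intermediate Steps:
x(V, N) = -N + N*V
(-134 + 0*(1 + x(-3, -4)))² = (-134 + 0*(1 - 4*(-1 - 3)))² = (-134 + 0*(1 - 4*(-4)))² = (-134 + 0*(1 + 16))² = (-134 + 0*17)² = (-134 + 0)² = (-134)² = 17956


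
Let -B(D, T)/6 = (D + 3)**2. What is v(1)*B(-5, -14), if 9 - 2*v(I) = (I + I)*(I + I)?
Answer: -60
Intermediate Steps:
B(D, T) = -6*(3 + D)**2 (B(D, T) = -6*(D + 3)**2 = -6*(3 + D)**2)
v(I) = 9/2 - 2*I**2 (v(I) = 9/2 - (I + I)*(I + I)/2 = 9/2 - 2*I*2*I/2 = 9/2 - 2*I**2)
v(1)*B(-5, -14) = (9/2 - 2*1**2)*(-6*(3 - 5)**2) = (9/2 - 2*1)*(-6*(-2)**2) = (9/2 - 2)*(-6*4) = (5/2)*(-24) = -60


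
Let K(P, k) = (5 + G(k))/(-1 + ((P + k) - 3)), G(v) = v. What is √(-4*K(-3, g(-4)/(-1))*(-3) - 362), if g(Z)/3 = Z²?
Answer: I*√1066670/55 ≈ 18.778*I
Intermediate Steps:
g(Z) = 3*Z²
K(P, k) = (5 + k)/(-4 + P + k) (K(P, k) = (5 + k)/(-1 + ((P + k) - 3)) = (5 + k)/(-1 + (-3 + P + k)) = (5 + k)/(-4 + P + k))
√(-4*K(-3, g(-4)/(-1))*(-3) - 362) = √(-4*(5 + (3*(-4)²)/(-1))/(-4 - 3 + (3*(-4)²)/(-1))*(-3) - 362) = √(-4*(5 + (3*16)*(-1))/(-4 - 3 + (3*16)*(-1))*(-3) - 362) = √(-4*(5 + 48*(-1))/(-4 - 3 + 48*(-1))*(-3) - 362) = √(-4*(5 - 48)/(-4 - 3 - 48)*(-3) - 362) = √(-4*(-43)/(-55)*(-3) - 362) = √(-(-4)*(-43)/55*(-3) - 362) = √(-4*43/55*(-3) - 362) = √(-172/55*(-3) - 362) = √(516/55 - 362) = √(-19394/55) = I*√1066670/55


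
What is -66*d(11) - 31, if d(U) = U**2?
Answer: -8017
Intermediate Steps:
-66*d(11) - 31 = -66*11**2 - 31 = -66*121 - 31 = -7986 - 31 = -8017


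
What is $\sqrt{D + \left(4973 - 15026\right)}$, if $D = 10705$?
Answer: $2 \sqrt{163} \approx 25.534$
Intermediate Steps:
$\sqrt{D + \left(4973 - 15026\right)} = \sqrt{10705 + \left(4973 - 15026\right)} = \sqrt{10705 - 10053} = \sqrt{652} = 2 \sqrt{163}$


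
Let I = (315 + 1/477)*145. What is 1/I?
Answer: 477/21787120 ≈ 2.1894e-5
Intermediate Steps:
I = 21787120/477 (I = (315 + 1/477)*145 = (150256/477)*145 = 21787120/477 ≈ 45675.)
1/I = 1/(21787120/477) = 477/21787120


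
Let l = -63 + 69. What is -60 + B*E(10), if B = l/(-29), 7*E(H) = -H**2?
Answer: -11580/203 ≈ -57.044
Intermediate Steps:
l = 6
E(H) = -H**2/7 (E(H) = (-H**2)/7 = -H**2/7)
B = -6/29 (B = 6/(-29) = 6*(-1/29) = -6/29 ≈ -0.20690)
-60 + B*E(10) = -60 - (-6)*10**2/203 = -60 - (-6)*100/203 = -60 - 6/29*(-100/7) = -60 + 600/203 = -11580/203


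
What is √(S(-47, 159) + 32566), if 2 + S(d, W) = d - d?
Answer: 2*√8141 ≈ 180.46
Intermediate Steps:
S(d, W) = -2 (S(d, W) = -2 + (d - d) = -2 + 0 = -2)
√(S(-47, 159) + 32566) = √(-2 + 32566) = √32564 = 2*√8141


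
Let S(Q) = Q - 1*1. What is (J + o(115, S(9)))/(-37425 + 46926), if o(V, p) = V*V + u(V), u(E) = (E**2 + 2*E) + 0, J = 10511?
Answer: 12397/3167 ≈ 3.9144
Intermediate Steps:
S(Q) = -1 + Q (S(Q) = Q - 1 = -1 + Q)
u(E) = E**2 + 2*E
o(V, p) = V**2 + V*(2 + V) (o(V, p) = V*V + V*(2 + V) = V**2 + V*(2 + V))
(J + o(115, S(9)))/(-37425 + 46926) = (10511 + 2*115*(1 + 115))/(-37425 + 46926) = (10511 + 2*115*116)/9501 = (10511 + 26680)*(1/9501) = 37191*(1/9501) = 12397/3167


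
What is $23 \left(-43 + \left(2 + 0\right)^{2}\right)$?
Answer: $-897$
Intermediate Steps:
$23 \left(-43 + \left(2 + 0\right)^{2}\right) = 23 \left(-43 + 2^{2}\right) = 23 \left(-43 + 4\right) = 23 \left(-39\right) = -897$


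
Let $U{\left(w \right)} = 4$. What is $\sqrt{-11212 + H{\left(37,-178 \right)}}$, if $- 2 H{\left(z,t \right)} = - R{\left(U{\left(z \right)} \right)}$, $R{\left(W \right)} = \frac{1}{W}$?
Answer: $\frac{i \sqrt{179390}}{4} \approx 105.89 i$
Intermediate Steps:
$H{\left(z,t \right)} = \frac{1}{8}$ ($H{\left(z,t \right)} = - \frac{\left(-1\right) \frac{1}{4}}{2} = \left(- \frac{1}{2}\right) \left(- \frac{1}{4}\right) = \frac{1}{8}$)
$\sqrt{-11212 + H{\left(37,-178 \right)}} = \sqrt{-11212 + \frac{1}{8}} = \sqrt{- \frac{89695}{8}} = \frac{i \sqrt{179390}}{4}$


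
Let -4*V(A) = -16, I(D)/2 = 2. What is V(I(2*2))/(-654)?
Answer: -2/327 ≈ -0.0061162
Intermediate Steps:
I(D) = 4 (I(D) = 2*2 = 4)
V(A) = 4 (V(A) = -1/4*(-16) = 4)
V(I(2*2))/(-654) = 4/(-654) = 4*(-1/654) = -2/327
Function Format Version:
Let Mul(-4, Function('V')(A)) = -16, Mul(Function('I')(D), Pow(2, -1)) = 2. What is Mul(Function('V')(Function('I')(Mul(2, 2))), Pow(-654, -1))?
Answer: Rational(-2, 327) ≈ -0.0061162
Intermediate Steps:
Function('I')(D) = 4 (Function('I')(D) = Mul(2, 2) = 4)
Function('V')(A) = 4 (Function('V')(A) = Mul(Rational(-1, 4), -16) = 4)
Mul(Function('V')(Function('I')(Mul(2, 2))), Pow(-654, -1)) = Mul(4, Pow(-654, -1)) = Mul(4, Rational(-1, 654)) = Rational(-2, 327)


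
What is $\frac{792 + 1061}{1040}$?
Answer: $\frac{1853}{1040} \approx 1.7817$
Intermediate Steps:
$\frac{792 + 1061}{1040} = \frac{1}{1040} \cdot 1853 = \frac{1853}{1040}$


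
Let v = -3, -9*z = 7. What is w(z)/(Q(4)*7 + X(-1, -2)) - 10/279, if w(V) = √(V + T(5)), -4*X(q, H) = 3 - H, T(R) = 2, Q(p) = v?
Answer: -10/279 - 4*√11/267 ≈ -0.085530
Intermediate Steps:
z = -7/9 (z = -⅑*7 = -7/9 ≈ -0.77778)
Q(p) = -3
X(q, H) = -¾ + H/4 (X(q, H) = -(3 - H)/4 = -¾ + H/4)
w(V) = √(2 + V) (w(V) = √(V + 2) = √(2 + V))
w(z)/(Q(4)*7 + X(-1, -2)) - 10/279 = √(2 - 7/9)/(-3*7 + (-¾ + (¼)*(-2))) - 10/279 = √(11/9)/(-21 + (-¾ - ½)) - 10*1/279 = (√11/3)/(-21 - 5/4) - 10/279 = (√11/3)/(-89/4) - 10/279 = (√11/3)*(-4/89) - 10/279 = -4*√11/267 - 10/279 = -10/279 - 4*√11/267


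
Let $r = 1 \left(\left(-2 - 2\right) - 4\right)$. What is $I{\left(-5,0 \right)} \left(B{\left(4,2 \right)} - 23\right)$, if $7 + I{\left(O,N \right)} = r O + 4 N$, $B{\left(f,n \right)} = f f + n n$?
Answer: $-99$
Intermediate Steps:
$r = -8$ ($r = 1 \left(-4 - 4\right) = 1 \left(-8\right) = -8$)
$B{\left(f,n \right)} = f^{2} + n^{2}$
$I{\left(O,N \right)} = -7 - 8 O + 4 N$ ($I{\left(O,N \right)} = -7 + \left(- 8 O + 4 N\right) = -7 - 8 O + 4 N$)
$I{\left(-5,0 \right)} \left(B{\left(4,2 \right)} - 23\right) = \left(-7 - -40 + 4 \cdot 0\right) \left(\left(4^{2} + 2^{2}\right) - 23\right) = \left(-7 + 40 + 0\right) \left(\left(16 + 4\right) - 23\right) = 33 \left(20 - 23\right) = 33 \left(-3\right) = -99$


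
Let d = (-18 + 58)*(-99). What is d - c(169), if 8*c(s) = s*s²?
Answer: -4858489/8 ≈ -6.0731e+5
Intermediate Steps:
d = -3960 (d = 40*(-99) = -3960)
c(s) = s³/8 (c(s) = (s*s²)/8 = s³/8)
d - c(169) = -3960 - 169³/8 = -3960 - 4826809/8 = -4858489/8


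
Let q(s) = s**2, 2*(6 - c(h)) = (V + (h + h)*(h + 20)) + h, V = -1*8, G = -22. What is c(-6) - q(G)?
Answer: -387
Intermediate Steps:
V = -8
c(h) = 10 - h/2 - h*(20 + h) (c(h) = 6 - ((-8 + (h + h)*(h + 20)) + h)/2 = 6 - ((-8 + (2*h)*(20 + h)) + h)/2 = 6 - ((-8 + 2*h*(20 + h)) + h)/2 = 6 - (-8 + h + 2*h*(20 + h))/2 = 6 + (4 - h/2 - h*(20 + h)) = 10 - h/2 - h*(20 + h))
c(-6) - q(G) = (10 - 1*(-6)**2 - 41/2*(-6)) - 1*(-22)**2 = (10 - 1*36 + 123) - 1*484 = (10 - 36 + 123) - 484 = 97 - 484 = -387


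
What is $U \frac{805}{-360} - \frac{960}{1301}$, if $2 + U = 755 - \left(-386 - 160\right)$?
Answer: $- \frac{90719653}{31224} \approx -2905.4$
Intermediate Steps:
$U = 1299$ ($U = -2 + \left(755 - \left(-386 - 160\right)\right) = -2 + \left(755 - -546\right) = -2 + \left(755 + 546\right) = -2 + 1301 = 1299$)
$U \frac{805}{-360} - \frac{960}{1301} = 1299 \frac{805}{-360} - \frac{960}{1301} = 1299 \cdot 805 \left(- \frac{1}{360}\right) - \frac{960}{1301} = 1299 \left(- \frac{161}{72}\right) - \frac{960}{1301} = - \frac{69713}{24} - \frac{960}{1301} = - \frac{90719653}{31224}$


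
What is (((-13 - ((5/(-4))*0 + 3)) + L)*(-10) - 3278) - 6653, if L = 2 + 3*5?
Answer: -9941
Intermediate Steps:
L = 17 (L = 2 + 15 = 17)
(((-13 - ((5/(-4))*0 + 3)) + L)*(-10) - 3278) - 6653 = (((-13 - ((5/(-4))*0 + 3)) + 17)*(-10) - 3278) - 6653 = (((-13 - ((5*(-¼))*0 + 3)) + 17)*(-10) - 3278) - 6653 = (((-13 - (-5/4*0 + 3)) + 17)*(-10) - 3278) - 6653 = (((-13 - (0 + 3)) + 17)*(-10) - 3278) - 6653 = (((-13 - 1*3) + 17)*(-10) - 3278) - 6653 = (((-13 - 3) + 17)*(-10) - 3278) - 6653 = ((-16 + 17)*(-10) - 3278) - 6653 = (1*(-10) - 3278) - 6653 = (-10 - 3278) - 6653 = -3288 - 6653 = -9941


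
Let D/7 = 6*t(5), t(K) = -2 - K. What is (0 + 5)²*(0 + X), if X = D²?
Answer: 2160900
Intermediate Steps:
D = -294 (D = 7*(6*(-2 - 1*5)) = 7*(6*(-2 - 5)) = 7*(6*(-7)) = 7*(-42) = -294)
X = 86436 (X = (-294)² = 86436)
(0 + 5)²*(0 + X) = (0 + 5)²*(0 + 86436) = 5²*86436 = 25*86436 = 2160900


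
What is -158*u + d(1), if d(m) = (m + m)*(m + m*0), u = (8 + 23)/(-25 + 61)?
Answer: -2413/18 ≈ -134.06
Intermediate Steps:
u = 31/36 ≈ 0.86111
d(m) = 2*m**2 (d(m) = (2*m)*(m + 0) = (2*m)*m = 2*m**2)
-158*u + d(1) = -158*31/36 + 2*1**2 = -2449/18 + 2*1 = -2449/18 + 2 = -2413/18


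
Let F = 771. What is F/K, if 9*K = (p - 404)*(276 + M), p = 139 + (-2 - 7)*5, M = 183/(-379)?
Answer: -876627/10790170 ≈ -0.081243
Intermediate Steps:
M = -183/379 (M = 183*(-1/379) = -183/379 ≈ -0.48285)
p = 94 (p = 139 - 9*5 = 139 - 45 = 94)
K = -10790170/1137 (K = ((94 - 404)*(276 - 183/379))/9 = (-310*104421/379)/9 = (1/9)*(-32370510/379) = -10790170/1137 ≈ -9490.0)
F/K = 771/(-10790170/1137) = 771*(-1137/10790170) = -876627/10790170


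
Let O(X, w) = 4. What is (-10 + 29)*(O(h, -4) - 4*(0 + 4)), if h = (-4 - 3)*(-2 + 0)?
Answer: -228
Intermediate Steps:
h = 14 (h = -7*(-2) = 14)
(-10 + 29)*(O(h, -4) - 4*(0 + 4)) = (-10 + 29)*(4 - 4*(0 + 4)) = 19*(4 - 4*4) = 19*(4 - 16) = 19*(-12) = -228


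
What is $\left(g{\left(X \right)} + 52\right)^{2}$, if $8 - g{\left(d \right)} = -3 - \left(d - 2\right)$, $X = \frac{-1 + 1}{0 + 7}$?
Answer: $3721$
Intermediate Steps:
$X = 0$ ($X = \frac{0}{7} = 0 \cdot \frac{1}{7} = 0$)
$g{\left(d \right)} = 9 + d$ ($g{\left(d \right)} = 8 - \left(-3 - \left(d - 2\right)\right) = 8 - \left(-3 - \left(-2 + d\right)\right) = 8 - \left(-1 - d\right) = 8 + \left(1 + d\right) = 9 + d$)
$\left(g{\left(X \right)} + 52\right)^{2} = \left(\left(9 + 0\right) + 52\right)^{2} = \left(9 + 52\right)^{2} = 61^{2} = 3721$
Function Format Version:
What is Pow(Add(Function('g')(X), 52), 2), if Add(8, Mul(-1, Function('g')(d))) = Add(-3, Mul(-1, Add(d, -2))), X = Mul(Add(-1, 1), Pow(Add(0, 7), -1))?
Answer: 3721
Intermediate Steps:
X = 0 (X = Mul(0, Pow(7, -1)) = Mul(0, Rational(1, 7)) = 0)
Function('g')(d) = Add(9, d) (Function('g')(d) = Add(8, Mul(-1, Add(-3, Mul(-1, Add(d, -2))))) = Add(8, Mul(-1, Add(-3, Mul(-1, Add(-2, d))))) = Add(8, Mul(-1, Add(-3, Add(2, Mul(-1, d))))) = Add(8, Mul(-1, Add(-1, Mul(-1, d)))) = Add(8, Add(1, d)) = Add(9, d))
Pow(Add(Function('g')(X), 52), 2) = Pow(Add(Add(9, 0), 52), 2) = Pow(Add(9, 52), 2) = Pow(61, 2) = 3721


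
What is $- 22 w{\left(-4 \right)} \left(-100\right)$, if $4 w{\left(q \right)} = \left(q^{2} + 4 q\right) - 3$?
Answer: $-1650$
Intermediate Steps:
$w{\left(q \right)} = - \frac{3}{4} + q + \frac{q^{2}}{4}$ ($w{\left(q \right)} = \frac{\left(q^{2} + 4 q\right) - 3}{4} = \frac{-3 + q^{2} + 4 q}{4} = - \frac{3}{4} + q + \frac{q^{2}}{4}$)
$- 22 w{\left(-4 \right)} \left(-100\right) = - 22 \left(- \frac{3}{4} - 4 + \frac{\left(-4\right)^{2}}{4}\right) \left(-100\right) = - 22 \left(- \frac{3}{4} - 4 + \frac{1}{4} \cdot 16\right) \left(-100\right) = - 22 \left(- \frac{3}{4} - 4 + 4\right) \left(-100\right) = \left(-22\right) \left(- \frac{3}{4}\right) \left(-100\right) = \frac{33}{2} \left(-100\right) = -1650$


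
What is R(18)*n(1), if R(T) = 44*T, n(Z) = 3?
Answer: 2376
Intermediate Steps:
R(18)*n(1) = (44*18)*3 = 792*3 = 2376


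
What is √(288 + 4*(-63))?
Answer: 6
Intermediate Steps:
√(288 + 4*(-63)) = √(288 - 252) = √36 = 6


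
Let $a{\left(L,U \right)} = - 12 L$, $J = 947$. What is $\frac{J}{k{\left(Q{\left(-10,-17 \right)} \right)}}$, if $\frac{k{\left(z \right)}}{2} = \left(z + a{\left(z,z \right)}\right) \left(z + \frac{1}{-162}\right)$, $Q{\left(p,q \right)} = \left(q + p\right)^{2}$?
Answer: $- \frac{947}{11691603} \approx -8.0998 \cdot 10^{-5}$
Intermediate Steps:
$Q{\left(p,q \right)} = \left(p + q\right)^{2}$
$k{\left(z \right)} = - 22 z \left(- \frac{1}{162} + z\right)$ ($k{\left(z \right)} = 2 \left(z - 12 z\right) \left(z + \frac{1}{-162}\right) = 2 - 11 z \left(z - \frac{1}{162}\right) = 2 - 11 z \left(- \frac{1}{162} + z\right) = 2 \left(- 11 z \left(- \frac{1}{162} + z\right)\right) = - 22 z \left(- \frac{1}{162} + z\right)$)
$\frac{J}{k{\left(Q{\left(-10,-17 \right)} \right)}} = \frac{947}{\frac{11}{81} \left(-10 - 17\right)^{2} \left(1 - 162 \left(-10 - 17\right)^{2}\right)} = \frac{947}{\frac{11}{81} \left(-27\right)^{2} \left(1 - 162 \left(-27\right)^{2}\right)} = \frac{947}{\frac{11}{81} \cdot 729 \left(1 - 118098\right)} = \frac{947}{\frac{11}{81} \cdot 729 \left(-118097\right)} = \frac{947}{-11691603} = 947 \left(- \frac{1}{11691603}\right) = - \frac{947}{11691603}$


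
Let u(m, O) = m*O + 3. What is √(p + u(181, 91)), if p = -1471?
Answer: 3*√1667 ≈ 122.49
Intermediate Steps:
u(m, O) = 3 + O*m (u(m, O) = O*m + 3 = 3 + O*m)
√(p + u(181, 91)) = √(-1471 + (3 + 91*181)) = √(-1471 + (3 + 16471)) = √(-1471 + 16474) = √15003 = 3*√1667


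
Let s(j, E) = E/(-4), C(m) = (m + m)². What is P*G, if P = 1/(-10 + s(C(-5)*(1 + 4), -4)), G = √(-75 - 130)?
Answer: -I*√205/9 ≈ -1.5909*I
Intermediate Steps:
C(m) = 4*m² (C(m) = (2*m)² = 4*m²)
G = I*√205 (G = √(-205) = I*√205 ≈ 14.318*I)
s(j, E) = -E/4 (s(j, E) = E*(-¼) = -E/4)
P = -⅑ (P = 1/(-10 - ¼*(-4)) = 1/(-10 + 1) = 1/(-9) = -⅑ ≈ -0.11111)
P*G = -I*√205/9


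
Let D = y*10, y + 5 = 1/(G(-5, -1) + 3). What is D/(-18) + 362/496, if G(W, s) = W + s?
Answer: 24727/6696 ≈ 3.6928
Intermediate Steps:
y = -16/3 (y = -5 + 1/((-5 - 1) + 3) = -5 + 1/(-6 + 3) = -5 + 1/(-3) = -5 - ⅓ = -16/3 ≈ -5.3333)
D = -160/3 (D = -16/3*10 = -160/3 ≈ -53.333)
D/(-18) + 362/496 = -160/3/(-18) + 362/496 = -160/3*(-1/18) + 362*(1/496) = 80/27 + 181/248 = 24727/6696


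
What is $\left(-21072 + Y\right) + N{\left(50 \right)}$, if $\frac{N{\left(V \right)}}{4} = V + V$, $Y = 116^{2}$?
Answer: $-7216$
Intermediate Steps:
$Y = 13456$
$N{\left(V \right)} = 8 V$ ($N{\left(V \right)} = 4 \left(V + V\right) = 4 \cdot 2 V = 8 V$)
$\left(-21072 + Y\right) + N{\left(50 \right)} = \left(-21072 + 13456\right) + 8 \cdot 50 = -7616 + 400 = -7216$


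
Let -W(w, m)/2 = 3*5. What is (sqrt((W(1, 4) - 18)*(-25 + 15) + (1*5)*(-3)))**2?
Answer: 465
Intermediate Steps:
W(w, m) = -30 (W(w, m) = -6*5 = -2*15 = -30)
(sqrt((W(1, 4) - 18)*(-25 + 15) + (1*5)*(-3)))**2 = (sqrt((-30 - 18)*(-25 + 15) + (1*5)*(-3)))**2 = (sqrt(-48*(-10) + 5*(-3)))**2 = (sqrt(480 - 15))**2 = (sqrt(465))**2 = 465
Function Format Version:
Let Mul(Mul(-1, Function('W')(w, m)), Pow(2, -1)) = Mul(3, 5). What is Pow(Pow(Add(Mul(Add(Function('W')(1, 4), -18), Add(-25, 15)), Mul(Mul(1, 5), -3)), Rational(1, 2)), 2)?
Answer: 465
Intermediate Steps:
Function('W')(w, m) = -30 (Function('W')(w, m) = Mul(-2, Mul(3, 5)) = Mul(-2, 15) = -30)
Pow(Pow(Add(Mul(Add(Function('W')(1, 4), -18), Add(-25, 15)), Mul(Mul(1, 5), -3)), Rational(1, 2)), 2) = Pow(Pow(Add(Mul(Add(-30, -18), Add(-25, 15)), Mul(Mul(1, 5), -3)), Rational(1, 2)), 2) = Pow(Pow(Add(Mul(-48, -10), Mul(5, -3)), Rational(1, 2)), 2) = Pow(Pow(Add(480, -15), Rational(1, 2)), 2) = Pow(Pow(465, Rational(1, 2)), 2) = 465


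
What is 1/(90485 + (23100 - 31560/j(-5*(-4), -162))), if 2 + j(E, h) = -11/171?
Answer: 353/45492265 ≈ 7.7596e-6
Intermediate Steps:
j(E, h) = -353/171 (j(E, h) = -2 - 11/171 = -353/171)
1/(90485 + (23100 - 31560/j(-5*(-4), -162))) = 1/(90485 + (23100 - 31560/(-353/171))) = 1/(90485 + (23100 - 31560*(-171/353))) = 1/(90485 + (23100 + 5396760/353)) = 1/(90485 + 13551060/353) = 1/(45492265/353) = 353/45492265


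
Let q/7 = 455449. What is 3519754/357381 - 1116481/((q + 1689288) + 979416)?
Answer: 20215651559377/2093125837707 ≈ 9.6581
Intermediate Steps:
q = 3188143 (q = 7*455449 = 3188143)
3519754/357381 - 1116481/((q + 1689288) + 979416) = 3519754/357381 - 1116481/((3188143 + 1689288) + 979416) = 3519754*(1/357381) - 1116481/(4877431 + 979416) = 3519754/357381 - 1116481/5856847 = 20215651559377/2093125837707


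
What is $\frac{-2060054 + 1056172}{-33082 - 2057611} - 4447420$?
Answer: $- \frac{845289896198}{190063} \approx -4.4474 \cdot 10^{6}$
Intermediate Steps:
$\frac{-2060054 + 1056172}{-33082 - 2057611} - 4447420 = - \frac{1003882}{-2090693} - 4447420 = \left(-1003882\right) \left(- \frac{1}{2090693}\right) - 4447420 = \frac{91262}{190063} - 4447420 = - \frac{845289896198}{190063}$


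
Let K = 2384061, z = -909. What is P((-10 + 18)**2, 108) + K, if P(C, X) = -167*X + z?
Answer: 2365116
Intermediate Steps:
P(C, X) = -909 - 167*X (P(C, X) = -167*X - 909 = -909 - 167*X)
P((-10 + 18)**2, 108) + K = (-909 - 167*108) + 2384061 = (-909 - 18036) + 2384061 = -18945 + 2384061 = 2365116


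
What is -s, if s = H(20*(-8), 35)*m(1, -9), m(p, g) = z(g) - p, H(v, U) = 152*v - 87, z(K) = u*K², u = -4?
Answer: -7932275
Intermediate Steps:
z(K) = -4*K²
H(v, U) = -87 + 152*v
m(p, g) = -p - 4*g² (m(p, g) = -4*g² - p = -p - 4*g²)
s = 7932275 (s = (-87 + 152*(20*(-8)))*(-1*1 - 4*(-9)²) = (-87 + 152*(-160))*(-1 - 4*81) = (-87 - 24320)*(-1 - 324) = -24407*(-325) = 7932275)
-s = -1*7932275 = -7932275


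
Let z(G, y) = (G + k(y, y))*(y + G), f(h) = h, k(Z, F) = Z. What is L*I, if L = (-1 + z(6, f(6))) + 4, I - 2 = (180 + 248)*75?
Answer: 4718994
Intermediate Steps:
I = 32102 (I = 2 + (180 + 248)*75 = 2 + 428*75 = 2 + 32100 = 32102)
z(G, y) = (G + y)² (z(G, y) = (G + y)*(y + G) = (G + y)*(G + y) = (G + y)²)
L = 147 (L = (-1 + (6² + 6² + 2*6*6)) + 4 = (-1 + (36 + 36 + 72)) + 4 = (-1 + 144) + 4 = 143 + 4 = 147)
L*I = 147*32102 = 4718994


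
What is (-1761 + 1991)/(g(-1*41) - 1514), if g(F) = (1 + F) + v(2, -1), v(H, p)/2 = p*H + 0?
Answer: -115/779 ≈ -0.14763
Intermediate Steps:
v(H, p) = 2*H*p (v(H, p) = 2*(p*H + 0) = 2*(H*p + 0) = 2*(H*p) = 2*H*p)
g(F) = -3 + F (g(F) = (1 + F) + 2*2*(-1) = (1 + F) - 4 = -3 + F)
(-1761 + 1991)/(g(-1*41) - 1514) = (-1761 + 1991)/((-3 - 1*41) - 1514) = 230/((-3 - 41) - 1514) = 230/(-44 - 1514) = 230/(-1558) = 230*(-1/1558) = -115/779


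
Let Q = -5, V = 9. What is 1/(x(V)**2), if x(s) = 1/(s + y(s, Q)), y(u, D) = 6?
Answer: 225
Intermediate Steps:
x(s) = 1/(6 + s) (x(s) = 1/(s + 6) = 1/(6 + s))
1/(x(V)**2) = 1/((1/(6 + 9))**2) = 1/((1/15)**2) = 1/(1/225) = 225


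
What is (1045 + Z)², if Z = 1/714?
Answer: 556711469161/509796 ≈ 1.0920e+6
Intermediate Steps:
Z = 1/714 ≈ 0.0014006
(1045 + Z)² = (1045 + 1/714)² = (746131/714)² = 556711469161/509796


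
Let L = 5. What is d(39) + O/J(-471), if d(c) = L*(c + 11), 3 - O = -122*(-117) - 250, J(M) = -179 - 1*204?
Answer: 109771/383 ≈ 286.61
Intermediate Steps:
J(M) = -383 (J(M) = -179 - 204 = -383)
O = -14021 (O = 3 - (-122*(-117) - 250) = 3 - (14274 - 250) = 3 - 1*14024 = 3 - 14024 = -14021)
d(c) = 55 + 5*c (d(c) = 5*(c + 11) = 5*(11 + c) = 55 + 5*c)
d(39) + O/J(-471) = (55 + 5*39) - 14021/(-383) = (55 + 195) - 14021*(-1/383) = 250 + 14021/383 = 109771/383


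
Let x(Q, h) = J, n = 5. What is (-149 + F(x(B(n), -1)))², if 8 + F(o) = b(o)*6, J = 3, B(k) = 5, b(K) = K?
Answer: 19321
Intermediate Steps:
x(Q, h) = 3
F(o) = -8 + 6*o (F(o) = -8 + o*6 = -8 + 6*o)
(-149 + F(x(B(n), -1)))² = (-149 + (-8 + 6*3))² = (-149 + (-8 + 18))² = (-149 + 10)² = (-139)² = 19321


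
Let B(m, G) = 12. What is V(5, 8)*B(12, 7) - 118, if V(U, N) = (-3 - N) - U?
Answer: -310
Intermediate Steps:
V(U, N) = -3 - N - U
V(5, 8)*B(12, 7) - 118 = (-3 - 1*8 - 1*5)*12 - 118 = (-3 - 8 - 5)*12 - 118 = -16*12 - 118 = -192 - 118 = -310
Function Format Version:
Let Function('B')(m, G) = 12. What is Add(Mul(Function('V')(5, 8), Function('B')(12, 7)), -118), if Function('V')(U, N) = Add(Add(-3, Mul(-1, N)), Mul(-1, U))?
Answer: -310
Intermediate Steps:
Function('V')(U, N) = Add(-3, Mul(-1, N), Mul(-1, U))
Add(Mul(Function('V')(5, 8), Function('B')(12, 7)), -118) = Add(Mul(Add(-3, Mul(-1, 8), Mul(-1, 5)), 12), -118) = Add(Mul(Add(-3, -8, -5), 12), -118) = Add(Mul(-16, 12), -118) = Add(-192, -118) = -310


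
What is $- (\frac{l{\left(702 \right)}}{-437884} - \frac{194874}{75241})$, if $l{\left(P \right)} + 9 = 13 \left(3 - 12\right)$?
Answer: $\frac{42661363125}{16473415022} \approx 2.5897$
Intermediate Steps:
$l{\left(P \right)} = -126$ ($l{\left(P \right)} = -9 + 13 \left(3 - 12\right) = -9 + 13 \left(-9\right) = -9 - 117 = -126$)
$- (\frac{l{\left(702 \right)}}{-437884} - \frac{194874}{75241}) = - (- \frac{126}{-437884} - \frac{194874}{75241}) = - (\left(-126\right) \left(- \frac{1}{437884}\right) - \frac{194874}{75241}) = - (\frac{63}{218942} - \frac{194874}{75241}) = \left(-1\right) \left(- \frac{42661363125}{16473415022}\right) = \frac{42661363125}{16473415022}$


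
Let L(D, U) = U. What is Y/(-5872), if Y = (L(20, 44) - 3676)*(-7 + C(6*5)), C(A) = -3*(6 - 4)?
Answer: -2951/367 ≈ -8.0409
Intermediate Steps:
C(A) = -6 (C(A) = -3*2 = -6)
Y = 47216 (Y = (44 - 3676)*(-7 - 6) = -3632*(-13) = 47216)
Y/(-5872) = 47216/(-5872) = 47216*(-1/5872) = -2951/367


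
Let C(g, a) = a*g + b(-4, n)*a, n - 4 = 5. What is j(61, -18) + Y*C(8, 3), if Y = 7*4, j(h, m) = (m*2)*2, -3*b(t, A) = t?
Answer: 712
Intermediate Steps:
n = 9 (n = 4 + 5 = 9)
b(t, A) = -t/3
j(h, m) = 4*m (j(h, m) = (2*m)*2 = 4*m)
Y = 28
C(g, a) = 4*a/3 + a*g (C(g, a) = a*g + (-⅓*(-4))*a = a*g + 4*a/3 = 4*a/3 + a*g)
j(61, -18) + Y*C(8, 3) = 4*(-18) + 28*((⅓)*3*(4 + 3*8)) = -72 + 28*((⅓)*3*(4 + 24)) = -72 + 28*((⅓)*3*28) = -72 + 28*28 = -72 + 784 = 712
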